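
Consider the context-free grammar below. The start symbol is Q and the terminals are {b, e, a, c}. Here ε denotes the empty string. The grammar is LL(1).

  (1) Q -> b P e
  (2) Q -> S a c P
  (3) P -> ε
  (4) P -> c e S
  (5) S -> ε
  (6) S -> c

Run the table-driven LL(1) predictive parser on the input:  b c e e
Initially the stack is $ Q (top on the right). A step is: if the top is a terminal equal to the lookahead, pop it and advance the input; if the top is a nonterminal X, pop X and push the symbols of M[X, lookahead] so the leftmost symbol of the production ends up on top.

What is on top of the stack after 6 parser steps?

e

step 1: stack=$ Q  input=b c e e $  — expand Q -> b P e
step 2: stack=$ e P b  input=b c e e $  — match b
step 3: stack=$ e P  input=c e e $  — expand P -> c e S
step 4: stack=$ e S e c  input=c e e $  — match c
step 5: stack=$ e S e  input=e e $  — match e
step 6: stack=$ e S  input=e $  — expand S -> ε
Stack after step 6: $ e (top = e).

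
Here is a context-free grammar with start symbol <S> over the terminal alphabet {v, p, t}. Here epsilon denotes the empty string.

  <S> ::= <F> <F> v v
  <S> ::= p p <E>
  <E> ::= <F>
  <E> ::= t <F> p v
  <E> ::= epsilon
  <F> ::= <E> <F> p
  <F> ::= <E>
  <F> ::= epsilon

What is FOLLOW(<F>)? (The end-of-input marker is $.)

FIRST(<S>) = {p, t, v}  (via <F> <F> v v)
FIRST(<E>) = {epsilon, p, t}  (via <F>)
FIRST(<F>) = {epsilon, p, t}  (via <E> <F> p, <E>)
FOLLOW(<S>) includes $ since <S> is the start symbol.
FOLLOW(<S>): <S> appears on no right-hand side. Thus FOLLOW(<S>) = {$}.
FOLLOW(<E>): in <S>::=p p <E>, the suffix after <E> is empty, so FOLLOW(<E>) ⊇ FOLLOW(<S>) = {$}; in <F>::=<E> <F> p, <E> is followed by <F> p with FIRST {p, t}; in <F>::=<E>, the suffix after <E> is empty, so FOLLOW(<E>) ⊇ FOLLOW(<F>) = {$, p, t, v}. Thus FOLLOW(<E>) = {$, p, t, v}.
FOLLOW(<F>): in <S>::=<F> <F> v v (occurrence 1), <F> is followed by <F> v v with FIRST {p, t, v}; in <S>::=<F> <F> v v (occurrence 2), <F> is followed by v v with FIRST {v}; in <E>::=<F>, the suffix after <F> is empty, so FOLLOW(<F>) ⊇ FOLLOW(<E>) = {$, p, t, v}; in <E>::=t <F> p v, <F> is followed by p v with FIRST {p}; in <F>::=<E> <F> p, <F> is followed by p with FIRST {p}. Thus FOLLOW(<F>) = {$, p, t, v}.

{$, p, t, v}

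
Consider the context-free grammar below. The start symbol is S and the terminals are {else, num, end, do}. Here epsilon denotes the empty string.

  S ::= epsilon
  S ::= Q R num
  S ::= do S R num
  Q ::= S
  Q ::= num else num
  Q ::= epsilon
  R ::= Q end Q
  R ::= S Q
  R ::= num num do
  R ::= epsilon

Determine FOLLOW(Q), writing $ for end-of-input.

FIRST(S) = {epsilon, do, end, num}  (via Q R num)
FIRST(Q) = {epsilon, do, end, num}  (via S)
FIRST(R) = {epsilon, do, end, num}  (via Q end Q, S Q)
FOLLOW(S) includes $ since S is the start symbol.
FOLLOW(R): in S::=Q R num, R is followed by num with FIRST {num}; in S::=do S R num, R is followed by num with FIRST {num}. Thus FOLLOW(R) = {num}.
FOLLOW(Q): in S::=Q R num, Q is followed by R num with FIRST {do, end, num}; in R::=Q end Q (occurrence 1), Q is followed by end Q with FIRST {end}; in R::=Q end Q (occurrence 2), the suffix after Q is empty, so FOLLOW(Q) ⊇ FOLLOW(R) = {num}; in R::=S Q, the suffix after Q is empty, so FOLLOW(Q) ⊇ FOLLOW(R) = {num}. Thus FOLLOW(Q) = {do, end, num}.
FOLLOW(S): in S::=do S R num, S is followed by R num with FIRST {do, end, num}; in Q::=S, the suffix after S is empty, so FOLLOW(S) ⊇ FOLLOW(Q) = {do, end, num}; in R::=S Q, S is followed by Q with FIRST {epsilon, do, end, num}; in R::=S Q, the suffix after S is nullable, so FOLLOW(S) ⊇ FOLLOW(R) = {num}. Thus FOLLOW(S) = {$, do, end, num}.

{do, end, num}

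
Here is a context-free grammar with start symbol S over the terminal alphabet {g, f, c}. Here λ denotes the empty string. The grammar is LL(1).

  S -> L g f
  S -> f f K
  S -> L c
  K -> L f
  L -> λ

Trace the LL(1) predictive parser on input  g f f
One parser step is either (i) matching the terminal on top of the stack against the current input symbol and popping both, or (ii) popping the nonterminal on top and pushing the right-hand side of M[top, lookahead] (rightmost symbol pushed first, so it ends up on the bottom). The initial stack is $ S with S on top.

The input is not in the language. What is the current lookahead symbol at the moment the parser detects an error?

     Stack    Input    Action
  1  $ S      g f f $  expand S -> L g f
  2  $ f g L  g f f $  expand L -> λ
  3  $ f g    g f f $  match g
  4  $ f      f f $    match f
  5  $        f $      error: stack empty but input remains

f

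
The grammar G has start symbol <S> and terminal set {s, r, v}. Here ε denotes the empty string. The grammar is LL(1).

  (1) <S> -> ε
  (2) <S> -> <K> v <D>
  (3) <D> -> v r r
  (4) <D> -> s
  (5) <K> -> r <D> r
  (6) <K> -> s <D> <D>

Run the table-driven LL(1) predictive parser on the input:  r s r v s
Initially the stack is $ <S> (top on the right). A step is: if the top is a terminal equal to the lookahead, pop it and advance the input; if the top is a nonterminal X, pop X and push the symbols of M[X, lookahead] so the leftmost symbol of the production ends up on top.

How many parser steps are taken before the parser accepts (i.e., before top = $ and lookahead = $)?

step 1: stack=$ <S>  input=r s r v s $  — expand <S> -> <K> v <D>
step 2: stack=$ <D> v <K>  input=r s r v s $  — expand <K> -> r <D> r
step 3: stack=$ <D> v r <D> r  input=r s r v s $  — match r
step 4: stack=$ <D> v r <D>  input=s r v s $  — expand <D> -> s
step 5: stack=$ <D> v r s  input=s r v s $  — match s
step 6: stack=$ <D> v r  input=r v s $  — match r
step 7: stack=$ <D> v  input=v s $  — match v
step 8: stack=$ <D>  input=s $  — expand <D> -> s
step 9: stack=$ s  input=s $  — match s
Accept reached after 9 steps.

9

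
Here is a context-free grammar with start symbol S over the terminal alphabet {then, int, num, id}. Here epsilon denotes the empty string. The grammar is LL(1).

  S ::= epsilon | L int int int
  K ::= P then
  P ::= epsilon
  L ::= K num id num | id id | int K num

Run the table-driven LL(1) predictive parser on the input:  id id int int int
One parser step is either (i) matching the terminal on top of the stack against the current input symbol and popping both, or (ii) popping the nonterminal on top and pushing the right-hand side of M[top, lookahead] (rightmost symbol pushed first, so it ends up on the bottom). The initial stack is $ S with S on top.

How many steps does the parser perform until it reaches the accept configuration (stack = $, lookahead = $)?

7

step 1: stack=$ S  input=id id int int int $  — expand S ::= L int int int
step 2: stack=$ int int int L  input=id id int int int $  — expand L ::= id id
step 3: stack=$ int int int id id  input=id id int int int $  — match id
step 4: stack=$ int int int id  input=id int int int $  — match id
step 5: stack=$ int int int  input=int int int $  — match int
step 6: stack=$ int int  input=int int $  — match int
step 7: stack=$ int  input=int $  — match int
Accept reached after 7 steps.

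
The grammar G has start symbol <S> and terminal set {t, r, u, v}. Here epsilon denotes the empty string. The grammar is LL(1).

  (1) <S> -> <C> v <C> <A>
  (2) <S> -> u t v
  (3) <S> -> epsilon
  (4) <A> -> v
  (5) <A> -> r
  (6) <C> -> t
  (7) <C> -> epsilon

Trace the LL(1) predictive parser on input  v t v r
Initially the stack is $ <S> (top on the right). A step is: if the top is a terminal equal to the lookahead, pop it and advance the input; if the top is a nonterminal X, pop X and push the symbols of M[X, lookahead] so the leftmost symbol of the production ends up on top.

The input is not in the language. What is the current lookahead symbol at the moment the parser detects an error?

r

     Stack            Input      Action
  1  $ <S>            v t v r $  expand <S> -> <C> v <C> <A>
  2  $ <A> <C> v <C>  v t v r $  expand <C> -> epsilon
  3  $ <A> <C> v      v t v r $  match v
  4  $ <A> <C>        t v r $    expand <C> -> t
  5  $ <A> t          t v r $    match t
  6  $ <A>            v r $      expand <A> -> v
  7  $ v              v r $      match v
  8  $                r $        error: stack empty but input remains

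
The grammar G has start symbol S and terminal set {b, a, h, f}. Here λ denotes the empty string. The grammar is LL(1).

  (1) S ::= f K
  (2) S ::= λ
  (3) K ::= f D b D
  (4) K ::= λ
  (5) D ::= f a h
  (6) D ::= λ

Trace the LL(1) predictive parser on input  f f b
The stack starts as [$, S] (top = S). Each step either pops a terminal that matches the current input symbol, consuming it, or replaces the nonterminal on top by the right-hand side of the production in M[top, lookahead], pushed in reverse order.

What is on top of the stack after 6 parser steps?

D

step 1: stack=$ S  input=f f b $  — expand S ::= f K
step 2: stack=$ K f  input=f f b $  — match f
step 3: stack=$ K  input=f b $  — expand K ::= f D b D
step 4: stack=$ D b D f  input=f b $  — match f
step 5: stack=$ D b D  input=b $  — expand D ::= λ
step 6: stack=$ D b  input=b $  — match b
Stack after step 6: $ D (top = D).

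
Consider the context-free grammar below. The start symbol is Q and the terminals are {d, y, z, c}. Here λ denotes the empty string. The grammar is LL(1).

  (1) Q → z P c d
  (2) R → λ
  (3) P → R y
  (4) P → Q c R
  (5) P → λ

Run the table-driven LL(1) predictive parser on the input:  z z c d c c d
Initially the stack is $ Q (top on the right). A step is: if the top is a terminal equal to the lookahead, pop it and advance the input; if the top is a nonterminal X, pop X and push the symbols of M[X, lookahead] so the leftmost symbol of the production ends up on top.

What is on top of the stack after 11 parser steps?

d

step 1: stack=$ Q  input=z z c d c c d $  — expand Q → z P c d
step 2: stack=$ d c P z  input=z z c d c c d $  — match z
step 3: stack=$ d c P  input=z c d c c d $  — expand P → Q c R
step 4: stack=$ d c R c Q  input=z c d c c d $  — expand Q → z P c d
step 5: stack=$ d c R c d c P z  input=z c d c c d $  — match z
step 6: stack=$ d c R c d c P  input=c d c c d $  — expand P → λ
step 7: stack=$ d c R c d c  input=c d c c d $  — match c
step 8: stack=$ d c R c d  input=d c c d $  — match d
step 9: stack=$ d c R c  input=c c d $  — match c
step 10: stack=$ d c R  input=c d $  — expand R → λ
step 11: stack=$ d c  input=c d $  — match c
Stack after step 11: $ d (top = d).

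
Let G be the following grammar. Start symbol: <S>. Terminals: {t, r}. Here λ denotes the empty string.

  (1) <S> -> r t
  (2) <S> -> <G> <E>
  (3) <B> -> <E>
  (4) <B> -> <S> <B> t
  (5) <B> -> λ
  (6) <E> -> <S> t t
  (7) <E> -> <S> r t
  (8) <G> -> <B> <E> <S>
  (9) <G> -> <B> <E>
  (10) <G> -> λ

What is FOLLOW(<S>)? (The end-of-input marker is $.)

{$, r, t}

FIRST(<S>): from <S>->r t we get {r}; from <S>-><G> <E> we get {r}. So FIRST(<S>) = {r}.
FIRST(<E>): from <E>-><S> t t we get {r}; from <E>-><S> r t we get {r}. So FIRST(<E>) = {r}.
FIRST(<B>): from <B>-><E> we get {r}; from <B>-><S> <B> t we get {r}; from <B>->λ we get {λ}. So FIRST(<B>) = {λ, r}.
FIRST(<G>): from <G>-><B> <E> <S> we get {r}; from <G>-><B> <E> we get {r}; from <G>->λ we get {λ}. So FIRST(<G>) = {λ, r}.
FOLLOW(<S>) includes $ since <S> is the start symbol.
FOLLOW(<B>): in <B>-><S> <B> t, <B> is followed by t with FIRST {t}; in <G>-><B> <E> <S>, <B> is followed by <E> <S> with FIRST {r}; in <G>-><B> <E>, <B> is followed by <E> with FIRST {r}. Thus FOLLOW(<B>) = {r, t}.
FOLLOW(<G>): in <S>-><G> <E>, <G> is followed by <E> with FIRST {r}. Thus FOLLOW(<G>) = {r}.
FOLLOW(<S>): in <B>-><S> <B> t, <S> is followed by <B> t with FIRST {r, t}; in <E>-><S> t t, <S> is followed by t t with FIRST {t}; in <E>-><S> r t, <S> is followed by r t with FIRST {r}; in <G>-><B> <E> <S>, the suffix after <S> is empty, so FOLLOW(<S>) ⊇ FOLLOW(<G>) = {r}. Thus FOLLOW(<S>) = {$, r, t}.
FOLLOW(<E>): in <S>-><G> <E>, the suffix after <E> is empty, so FOLLOW(<E>) ⊇ FOLLOW(<S>) = {$, r, t}; in <B>-><E>, the suffix after <E> is empty, so FOLLOW(<E>) ⊇ FOLLOW(<B>) = {r, t}; in <G>-><B> <E> <S>, <E> is followed by <S> with FIRST {r}; in <G>-><B> <E>, the suffix after <E> is empty, so FOLLOW(<E>) ⊇ FOLLOW(<G>) = {r}. Thus FOLLOW(<E>) = {$, r, t}.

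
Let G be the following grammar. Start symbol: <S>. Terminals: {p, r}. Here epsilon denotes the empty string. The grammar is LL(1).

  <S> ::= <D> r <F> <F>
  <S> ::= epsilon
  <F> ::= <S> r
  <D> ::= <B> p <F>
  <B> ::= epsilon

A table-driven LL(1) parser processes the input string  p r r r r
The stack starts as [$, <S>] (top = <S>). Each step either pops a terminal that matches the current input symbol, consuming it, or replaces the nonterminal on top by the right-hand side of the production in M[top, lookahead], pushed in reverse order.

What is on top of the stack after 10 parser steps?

r

      Stack                  Input        Action
   1  $ <S>                  p r r r r $  expand <S> ::= <D> r <F> <F>
   2  $ <F> <F> r <D>        p r r r r $  expand <D> ::= <B> p <F>
   3  $ <F> <F> r <F> p <B>  p r r r r $  expand <B> ::= epsilon
   4  $ <F> <F> r <F> p      p r r r r $  match p
   5  $ <F> <F> r <F>        r r r r $    expand <F> ::= <S> r
   6  $ <F> <F> r r <S>      r r r r $    expand <S> ::= epsilon
   7  $ <F> <F> r r          r r r r $    match r
   8  $ <F> <F> r            r r r $      match r
   9  $ <F> <F>              r r $        expand <F> ::= <S> r
  10  $ <F> r <S>            r r $        expand <S> ::= epsilon
Stack after step 10: $ <F> r (top = r).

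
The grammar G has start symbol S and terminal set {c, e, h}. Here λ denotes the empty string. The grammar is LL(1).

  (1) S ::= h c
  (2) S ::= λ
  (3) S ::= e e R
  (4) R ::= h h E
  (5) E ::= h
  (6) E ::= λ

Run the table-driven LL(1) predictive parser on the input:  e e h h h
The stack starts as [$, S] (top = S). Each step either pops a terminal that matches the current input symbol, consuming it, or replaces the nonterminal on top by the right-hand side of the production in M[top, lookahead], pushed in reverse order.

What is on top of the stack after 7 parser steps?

h

step 1: stack=$ S  input=e e h h h $  — expand S ::= e e R
step 2: stack=$ R e e  input=e e h h h $  — match e
step 3: stack=$ R e  input=e h h h $  — match e
step 4: stack=$ R  input=h h h $  — expand R ::= h h E
step 5: stack=$ E h h  input=h h h $  — match h
step 6: stack=$ E h  input=h h $  — match h
step 7: stack=$ E  input=h $  — expand E ::= h
Stack after step 7: $ h (top = h).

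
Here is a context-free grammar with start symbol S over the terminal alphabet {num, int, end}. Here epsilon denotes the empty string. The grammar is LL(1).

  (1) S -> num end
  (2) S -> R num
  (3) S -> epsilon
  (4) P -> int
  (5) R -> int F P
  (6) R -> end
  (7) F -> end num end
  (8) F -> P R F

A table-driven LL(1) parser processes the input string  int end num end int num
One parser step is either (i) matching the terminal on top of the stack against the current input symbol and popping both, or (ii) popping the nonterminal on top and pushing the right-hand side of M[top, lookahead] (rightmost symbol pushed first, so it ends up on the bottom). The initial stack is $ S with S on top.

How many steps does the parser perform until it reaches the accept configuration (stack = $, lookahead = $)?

10

step 1: stack=$ S  input=int end num end int num $  — expand S -> R num
step 2: stack=$ num R  input=int end num end int num $  — expand R -> int F P
step 3: stack=$ num P F int  input=int end num end int num $  — match int
step 4: stack=$ num P F  input=end num end int num $  — expand F -> end num end
step 5: stack=$ num P end num end  input=end num end int num $  — match end
step 6: stack=$ num P end num  input=num end int num $  — match num
step 7: stack=$ num P end  input=end int num $  — match end
step 8: stack=$ num P  input=int num $  — expand P -> int
step 9: stack=$ num int  input=int num $  — match int
step 10: stack=$ num  input=num $  — match num
Accept reached after 10 steps.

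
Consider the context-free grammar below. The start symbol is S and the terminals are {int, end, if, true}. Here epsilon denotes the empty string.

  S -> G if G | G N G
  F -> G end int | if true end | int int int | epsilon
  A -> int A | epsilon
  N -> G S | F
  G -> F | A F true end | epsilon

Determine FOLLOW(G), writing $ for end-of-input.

{$, end, if, int, true}

FIRST(A) = {epsilon, int}
FIRST(S) = {epsilon, end, if, int, true}  (via G if G, G N G)
FIRST(F) = {epsilon, end, if, int, true}  (via G end int)
FIRST(G) = {epsilon, end, if, int, true}  (via F, A F true end)
FIRST(N) = {epsilon, end, if, int, true}  (via G S, F)
FOLLOW(S) includes $ since S is the start symbol.
FOLLOW(A): in A->int A, the suffix after A is empty (adds nothing new); in G->A F true end, A is followed by F true end with FIRST {end, if, int, true}. Thus FOLLOW(A) = {end, if, int, true}.
FOLLOW(S): in N->G S, the suffix after S is empty, so FOLLOW(S) ⊇ FOLLOW(N) = {$, end, if, int, true}. Thus FOLLOW(S) = {$, end, if, int, true}.
FOLLOW(N): in S->G N G, N is followed by G with FIRST {epsilon, end, if, int, true}; in S->G N G, the suffix after N is nullable, so FOLLOW(N) ⊇ FOLLOW(S) = {$, end, if, int, true}. Thus FOLLOW(N) = {$, end, if, int, true}.
FOLLOW(G): in S->G if G (occurrence 1), G is followed by if G with FIRST {if}; in S->G if G (occurrence 2), the suffix after G is empty, so FOLLOW(G) ⊇ FOLLOW(S) = {$, end, if, int, true}; in S->G N G (occurrence 1), G is followed by N G with FIRST {epsilon, end, if, int, true}; in S->G N G (occurrence 1), the suffix after G is nullable, so FOLLOW(G) ⊇ FOLLOW(S) = {$, end, if, int, true}; in S->G N G (occurrence 2), the suffix after G is empty, so FOLLOW(G) ⊇ FOLLOW(S) = {$, end, if, int, true}; in F->G end int, G is followed by end int with FIRST {end}; in N->G S, G is followed by S with FIRST {epsilon, end, if, int, true}; in N->G S, the suffix after G is nullable, so FOLLOW(G) ⊇ FOLLOW(N) = {$, end, if, int, true}. Thus FOLLOW(G) = {$, end, if, int, true}.
FOLLOW(F): in N->F, the suffix after F is empty, so FOLLOW(F) ⊇ FOLLOW(N) = {$, end, if, int, true}; in G->F, the suffix after F is empty, so FOLLOW(F) ⊇ FOLLOW(G) = {$, end, if, int, true}; in G->A F true end, F is followed by true end with FIRST {true}. Thus FOLLOW(F) = {$, end, if, int, true}.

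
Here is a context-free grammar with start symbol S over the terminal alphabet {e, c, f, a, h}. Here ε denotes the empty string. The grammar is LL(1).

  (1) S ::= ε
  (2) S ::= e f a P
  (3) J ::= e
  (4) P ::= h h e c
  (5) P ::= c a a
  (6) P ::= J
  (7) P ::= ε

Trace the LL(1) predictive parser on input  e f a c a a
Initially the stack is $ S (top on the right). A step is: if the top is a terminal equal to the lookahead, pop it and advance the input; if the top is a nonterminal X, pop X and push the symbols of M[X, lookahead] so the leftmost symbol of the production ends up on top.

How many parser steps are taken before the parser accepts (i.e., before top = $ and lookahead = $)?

8

step 1: stack=$ S  input=e f a c a a $  — expand S ::= e f a P
step 2: stack=$ P a f e  input=e f a c a a $  — match e
step 3: stack=$ P a f  input=f a c a a $  — match f
step 4: stack=$ P a  input=a c a a $  — match a
step 5: stack=$ P  input=c a a $  — expand P ::= c a a
step 6: stack=$ a a c  input=c a a $  — match c
step 7: stack=$ a a  input=a a $  — match a
step 8: stack=$ a  input=a $  — match a
Accept reached after 8 steps.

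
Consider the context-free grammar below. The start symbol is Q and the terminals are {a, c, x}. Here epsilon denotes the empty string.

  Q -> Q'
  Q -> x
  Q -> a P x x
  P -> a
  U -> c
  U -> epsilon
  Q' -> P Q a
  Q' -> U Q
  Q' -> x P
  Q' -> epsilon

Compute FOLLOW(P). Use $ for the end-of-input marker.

FIRST(P): from P->a we get {a}. So FIRST(P) = {a}.
FIRST(U): from U->c we get {c}; from U->epsilon we get {epsilon}. So FIRST(U) = {epsilon, c}.
FIRST(Q): from Q->Q' we get {epsilon, a, c, x}; from Q->x we get {x}; from Q->a P x x we get {a}. So FIRST(Q) = {epsilon, a, c, x}.
FIRST(Q'): from Q'->P Q a we get {a}; from Q'->U Q we get {epsilon, a, c, x}; from Q'->x P we get {x}; from Q'->epsilon we get {epsilon}. So FIRST(Q') = {epsilon, a, c, x}.
FOLLOW(Q) includes $ since Q is the start symbol.
FOLLOW(Q): in Q'->P Q a, Q is followed by a with FIRST {a}; in Q'->U Q, the suffix after Q is empty, so FOLLOW(Q) ⊇ FOLLOW(Q') = {$, a}. Thus FOLLOW(Q) = {$, a}.
FOLLOW(Q'): in Q->Q', the suffix after Q' is empty, so FOLLOW(Q') ⊇ FOLLOW(Q) = {$, a}. Thus FOLLOW(Q') = {$, a}.
FOLLOW(P): in Q->a P x x, P is followed by x x with FIRST {x}; in Q'->P Q a, P is followed by Q a with FIRST {a, c, x}; in Q'->x P, the suffix after P is empty, so FOLLOW(P) ⊇ FOLLOW(Q') = {$, a}. Thus FOLLOW(P) = {$, a, c, x}.
FOLLOW(U): in Q'->U Q, U is followed by Q with FIRST {epsilon, a, c, x}; in Q'->U Q, the suffix after U is nullable, so FOLLOW(U) ⊇ FOLLOW(Q') = {$, a}. Thus FOLLOW(U) = {$, a, c, x}.

{$, a, c, x}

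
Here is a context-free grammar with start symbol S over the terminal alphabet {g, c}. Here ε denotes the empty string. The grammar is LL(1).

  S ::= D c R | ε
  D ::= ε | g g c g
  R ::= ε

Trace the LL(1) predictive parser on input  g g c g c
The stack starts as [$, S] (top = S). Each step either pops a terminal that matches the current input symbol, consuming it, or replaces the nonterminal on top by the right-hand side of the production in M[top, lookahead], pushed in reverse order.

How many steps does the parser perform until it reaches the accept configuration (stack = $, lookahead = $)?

8

     Stack          Input        Action
  1  $ S            g g c g c $  expand S ::= D c R
  2  $ R c D        g g c g c $  expand D ::= g g c g
  3  $ R c g c g g  g g c g c $  match g
  4  $ R c g c g    g c g c $    match g
  5  $ R c g c      c g c $      match c
  6  $ R c g        g c $        match g
  7  $ R c          c $          match c
  8  $ R            $            expand R ::= ε
Accept reached after 8 steps.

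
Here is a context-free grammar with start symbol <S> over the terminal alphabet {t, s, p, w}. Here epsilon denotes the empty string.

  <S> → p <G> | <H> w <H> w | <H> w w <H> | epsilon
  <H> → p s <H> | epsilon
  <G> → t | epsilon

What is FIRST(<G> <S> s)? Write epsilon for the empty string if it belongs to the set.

FIRST(<H>) = {epsilon, p}
FIRST(<G>) = {epsilon, t}
FIRST(<S>) = {epsilon, p, w}  (via <H> w <H> w, <H> w w <H>)
FIRST(<G> <S> s): take FIRST of each symbol in turn, carrying on past any symbol whose FIRST contains epsilon; result {p, s, t, w}.

{p, s, t, w}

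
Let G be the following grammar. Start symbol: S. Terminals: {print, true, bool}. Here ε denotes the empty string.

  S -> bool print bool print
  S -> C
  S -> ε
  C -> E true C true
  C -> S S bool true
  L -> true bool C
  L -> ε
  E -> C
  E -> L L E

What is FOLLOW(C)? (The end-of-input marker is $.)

FIRST(L) = {ε, true}
FIRST(S) = {ε, bool, true}  (via C)
FIRST(C) = {bool, true}  (via E true C true, S S bool true)
FIRST(E) = {bool, true}  (via C, L L E)
FOLLOW(S) includes $ since S is the start symbol.
FOLLOW(S): in C->S S bool true (occurrence 1), S is followed by S bool true with FIRST {bool, true}; in C->S S bool true (occurrence 2), S is followed by bool true with FIRST {bool}. Thus FOLLOW(S) = {$, bool, true}.
FOLLOW(L): in E->L L E (occurrence 1), L is followed by L E with FIRST {bool, true}; in E->L L E (occurrence 2), L is followed by E with FIRST {bool, true}. Thus FOLLOW(L) = {bool, true}.
FOLLOW(E): in C->E true C true, E is followed by true C true with FIRST {true}; in E->L L E, the suffix after E is empty (adds nothing new). Thus FOLLOW(E) = {true}.
FOLLOW(C): in S->C, the suffix after C is empty, so FOLLOW(C) ⊇ FOLLOW(S) = {$, bool, true}; in C->E true C true, C is followed by true with FIRST {true}; in L->true bool C, the suffix after C is empty, so FOLLOW(C) ⊇ FOLLOW(L) = {bool, true}; in E->C, the suffix after C is empty, so FOLLOW(C) ⊇ FOLLOW(E) = {true}. Thus FOLLOW(C) = {$, bool, true}.

{$, bool, true}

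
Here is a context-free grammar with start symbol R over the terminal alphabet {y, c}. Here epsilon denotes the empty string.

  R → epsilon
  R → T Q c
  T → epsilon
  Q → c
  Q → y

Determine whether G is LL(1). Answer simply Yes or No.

Yes

FIRST(R) = {epsilon, c, y}
FIRST(T) = {epsilon}
FIRST(Q) = {c, y}
FOLLOW(R) = {$}
FOLLOW(T) = {c, y}
FOLLOW(Q) = {c}
Each cell of M receives at most one production.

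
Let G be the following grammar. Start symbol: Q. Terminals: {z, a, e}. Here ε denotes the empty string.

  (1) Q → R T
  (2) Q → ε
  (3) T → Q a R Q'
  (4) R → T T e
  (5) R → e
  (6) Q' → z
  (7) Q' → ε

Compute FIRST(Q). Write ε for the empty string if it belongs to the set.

FIRST(Q'): from Q'→z we get {z}; from Q'→ε we get {ε}. So FIRST(Q') = {ε, z}.
FIRST(Q): from Q→R T we get {a, e}; from Q→ε we get {ε}. So FIRST(Q) = {ε, a, e}.
FIRST(T): from T→Q a R Q' we get {a, e}. So FIRST(T) = {a, e}.
FIRST(R): from R→T T e we get {a, e}; from R→e we get {e}. So FIRST(R) = {a, e}.

{ε, a, e}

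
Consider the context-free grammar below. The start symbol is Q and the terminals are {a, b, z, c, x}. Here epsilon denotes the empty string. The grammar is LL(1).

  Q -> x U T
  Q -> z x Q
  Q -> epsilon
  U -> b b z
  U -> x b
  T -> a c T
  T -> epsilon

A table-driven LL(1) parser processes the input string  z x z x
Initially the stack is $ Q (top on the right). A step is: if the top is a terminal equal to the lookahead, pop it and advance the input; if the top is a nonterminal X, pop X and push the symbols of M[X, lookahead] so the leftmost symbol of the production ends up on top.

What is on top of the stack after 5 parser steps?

step 1: stack=$ Q  input=z x z x $  — expand Q -> z x Q
step 2: stack=$ Q x z  input=z x z x $  — match z
step 3: stack=$ Q x  input=x z x $  — match x
step 4: stack=$ Q  input=z x $  — expand Q -> z x Q
step 5: stack=$ Q x z  input=z x $  — match z
Stack after step 5: $ Q x (top = x).

x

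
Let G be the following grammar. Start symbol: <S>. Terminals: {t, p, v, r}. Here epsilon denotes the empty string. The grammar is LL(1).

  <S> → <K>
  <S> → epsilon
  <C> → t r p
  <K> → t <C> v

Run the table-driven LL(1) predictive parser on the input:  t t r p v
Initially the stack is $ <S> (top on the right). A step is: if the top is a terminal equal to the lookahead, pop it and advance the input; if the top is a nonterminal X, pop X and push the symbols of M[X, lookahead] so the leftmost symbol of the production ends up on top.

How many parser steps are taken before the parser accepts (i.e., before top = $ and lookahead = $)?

8

step 1: stack=$ <S>  input=t t r p v $  — expand <S> → <K>
step 2: stack=$ <K>  input=t t r p v $  — expand <K> → t <C> v
step 3: stack=$ v <C> t  input=t t r p v $  — match t
step 4: stack=$ v <C>  input=t r p v $  — expand <C> → t r p
step 5: stack=$ v p r t  input=t r p v $  — match t
step 6: stack=$ v p r  input=r p v $  — match r
step 7: stack=$ v p  input=p v $  — match p
step 8: stack=$ v  input=v $  — match v
Accept reached after 8 steps.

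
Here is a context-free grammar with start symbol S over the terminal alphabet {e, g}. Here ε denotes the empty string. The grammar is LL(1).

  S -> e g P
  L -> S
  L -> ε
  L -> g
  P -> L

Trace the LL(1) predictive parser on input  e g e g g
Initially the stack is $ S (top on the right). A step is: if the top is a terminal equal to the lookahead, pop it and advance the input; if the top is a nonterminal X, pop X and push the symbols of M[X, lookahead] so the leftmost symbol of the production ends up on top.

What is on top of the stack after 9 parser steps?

step 1: stack=$ S  input=e g e g g $  — expand S -> e g P
step 2: stack=$ P g e  input=e g e g g $  — match e
step 3: stack=$ P g  input=g e g g $  — match g
step 4: stack=$ P  input=e g g $  — expand P -> L
step 5: stack=$ L  input=e g g $  — expand L -> S
step 6: stack=$ S  input=e g g $  — expand S -> e g P
step 7: stack=$ P g e  input=e g g $  — match e
step 8: stack=$ P g  input=g g $  — match g
step 9: stack=$ P  input=g $  — expand P -> L
Stack after step 9: $ L (top = L).

L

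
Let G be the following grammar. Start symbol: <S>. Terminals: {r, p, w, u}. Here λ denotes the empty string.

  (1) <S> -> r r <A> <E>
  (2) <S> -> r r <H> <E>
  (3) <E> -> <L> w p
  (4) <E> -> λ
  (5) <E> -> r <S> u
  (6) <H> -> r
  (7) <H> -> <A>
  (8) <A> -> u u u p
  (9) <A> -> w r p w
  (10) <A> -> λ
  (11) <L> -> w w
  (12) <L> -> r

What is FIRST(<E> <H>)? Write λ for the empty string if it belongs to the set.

FIRST(<S>) = {r}
FIRST(<A>) = {λ, u, w}
FIRST(<L>) = {r, w}
FIRST(<E>) = {λ, r, w}  (via <L> w p)
FIRST(<H>) = {λ, r, u, w}  (via <A>)
FIRST(<E> <H>): take FIRST of each symbol in turn, carrying on past any symbol whose FIRST contains λ; result {λ, r, u, w}.

{λ, r, u, w}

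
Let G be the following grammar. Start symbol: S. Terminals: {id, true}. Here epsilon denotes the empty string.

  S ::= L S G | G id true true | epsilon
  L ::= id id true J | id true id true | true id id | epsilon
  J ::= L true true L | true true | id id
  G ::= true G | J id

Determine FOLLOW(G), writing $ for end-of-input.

{$, id, true}

FIRST(L): from L::=id id true J we get {id}; from L::=id true id true we get {id}; from L::=true id id we get {true}; from L::=epsilon we get {epsilon}. So FIRST(L) = {epsilon, id, true}.
FIRST(J): from J::=L true true L we get {id, true}; from J::=true true we get {true}; from J::=id id we get {id}. So FIRST(J) = {id, true}.
FIRST(G): from G::=true G we get {true}; from G::=J id we get {id, true}. So FIRST(G) = {id, true}.
FIRST(S): from S::=L S G we get {id, true}; from S::=G id true true we get {id, true}; from S::=epsilon we get {epsilon}. So FIRST(S) = {epsilon, id, true}.
FOLLOW(S) includes $ since S is the start symbol.
FOLLOW(S): in S::=L S G, S is followed by G with FIRST {id, true}. Thus FOLLOW(S) = {$, id, true}.
FOLLOW(G): in S::=L S G, the suffix after G is empty, so FOLLOW(G) ⊇ FOLLOW(S) = {$, id, true}; in S::=G id true true, G is followed by id true true with FIRST {id}; in G::=true G, the suffix after G is empty (adds nothing new). Thus FOLLOW(G) = {$, id, true}.
FOLLOW(L): in S::=L S G, L is followed by S G with FIRST {id, true}; in J::=L true true L (occurrence 1), L is followed by true true L with FIRST {true}; in J::=L true true L (occurrence 2), the suffix after L is empty, so FOLLOW(L) ⊇ FOLLOW(J) = {id, true}. Thus FOLLOW(L) = {id, true}.
FOLLOW(J): in L::=id id true J, the suffix after J is empty, so FOLLOW(J) ⊇ FOLLOW(L) = {id, true}; in G::=J id, J is followed by id with FIRST {id}. Thus FOLLOW(J) = {id, true}.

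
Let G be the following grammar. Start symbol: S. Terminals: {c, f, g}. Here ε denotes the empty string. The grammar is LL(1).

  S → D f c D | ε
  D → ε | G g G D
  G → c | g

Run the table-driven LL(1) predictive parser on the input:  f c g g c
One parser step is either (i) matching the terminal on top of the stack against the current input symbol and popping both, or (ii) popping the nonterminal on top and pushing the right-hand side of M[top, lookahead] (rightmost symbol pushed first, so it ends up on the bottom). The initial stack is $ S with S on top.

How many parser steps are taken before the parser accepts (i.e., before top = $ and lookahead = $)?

      Stack      Input        Action
   1  $ S        f c g g c $  expand S → D f c D
   2  $ D c f D  f c g g c $  expand D → ε
   3  $ D c f    f c g g c $  match f
   4  $ D c      c g g c $    match c
   5  $ D        g g c $      expand D → G g G D
   6  $ D G g G  g g c $      expand G → g
   7  $ D G g g  g g c $      match g
   8  $ D G g    g c $        match g
   9  $ D G      c $          expand G → c
  10  $ D c      c $          match c
  11  $ D        $            expand D → ε
Accept reached after 11 steps.

11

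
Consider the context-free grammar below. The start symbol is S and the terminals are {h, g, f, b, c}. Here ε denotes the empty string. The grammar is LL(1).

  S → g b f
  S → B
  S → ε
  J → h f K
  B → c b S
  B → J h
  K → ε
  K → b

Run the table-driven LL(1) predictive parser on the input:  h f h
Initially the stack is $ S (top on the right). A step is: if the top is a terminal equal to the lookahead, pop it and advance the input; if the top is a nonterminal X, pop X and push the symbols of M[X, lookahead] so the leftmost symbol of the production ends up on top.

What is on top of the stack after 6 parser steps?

step 1: stack=$ S  input=h f h $  — expand S → B
step 2: stack=$ B  input=h f h $  — expand B → J h
step 3: stack=$ h J  input=h f h $  — expand J → h f K
step 4: stack=$ h K f h  input=h f h $  — match h
step 5: stack=$ h K f  input=f h $  — match f
step 6: stack=$ h K  input=h $  — expand K → ε
Stack after step 6: $ h (top = h).

h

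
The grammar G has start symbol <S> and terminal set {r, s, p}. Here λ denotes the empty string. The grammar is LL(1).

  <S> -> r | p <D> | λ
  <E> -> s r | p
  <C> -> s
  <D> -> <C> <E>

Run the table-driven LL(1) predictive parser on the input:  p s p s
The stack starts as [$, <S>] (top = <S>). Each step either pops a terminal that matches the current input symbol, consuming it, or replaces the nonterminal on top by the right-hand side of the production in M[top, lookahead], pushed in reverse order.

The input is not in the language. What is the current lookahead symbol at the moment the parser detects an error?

     Stack      Input      Action
  1  $ <S>      p s p s $  expand <S> -> p <D>
  2  $ <D> p    p s p s $  match p
  3  $ <D>      s p s $    expand <D> -> <C> <E>
  4  $ <E> <C>  s p s $    expand <C> -> s
  5  $ <E> s    s p s $    match s
  6  $ <E>      p s $      expand <E> -> p
  7  $ p        p s $      match p
  8  $          s $        error: stack empty but input remains

s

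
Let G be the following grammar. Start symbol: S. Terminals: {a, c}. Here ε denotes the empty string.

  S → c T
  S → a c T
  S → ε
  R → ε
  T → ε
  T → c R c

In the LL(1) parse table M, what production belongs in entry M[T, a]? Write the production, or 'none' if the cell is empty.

FIRST(S): from S→c T we get {c}; from S→a c T we get {a}; from S→ε we get {ε}. So FIRST(S) = {ε, a, c}.
FIRST(R): from R→ε we get {ε}. So FIRST(R) = {ε}.
FIRST(T): from T→ε we get {ε}; from T→c R c we get {c}. So FIRST(T) = {ε, c}.
FOLLOW(S) includes $ since S is the start symbol.
FOLLOW(S): S appears on no right-hand side. Thus FOLLOW(S) = {$}.
FOLLOW(T): in S→c T, the suffix after T is empty, so FOLLOW(T) ⊇ FOLLOW(S) = {$}; in S→a c T, the suffix after T is empty, so FOLLOW(T) ⊇ FOLLOW(S) = {$}. Thus FOLLOW(T) = {$}.
For T → ε: FIRST(ε) = {ε}, so it goes in M[T, t] for t ∈ {}; since ε ∈ FIRST, also for every t ∈ FOLLOW(T) = {$}.
For T → c R c: FIRST(c R c) = {c}, so it goes in M[T, t] for t ∈ {c}.
None of these place a production in M[T, a].

none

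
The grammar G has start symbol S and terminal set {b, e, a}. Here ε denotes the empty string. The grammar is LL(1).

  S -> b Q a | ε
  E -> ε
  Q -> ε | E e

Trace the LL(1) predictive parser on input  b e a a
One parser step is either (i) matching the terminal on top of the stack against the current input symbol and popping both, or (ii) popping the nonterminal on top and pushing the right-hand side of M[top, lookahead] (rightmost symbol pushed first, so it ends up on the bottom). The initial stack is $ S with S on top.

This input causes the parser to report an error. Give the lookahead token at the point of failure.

     Stack    Input      Action
  1  $ S      b e a a $  expand S -> b Q a
  2  $ a Q b  b e a a $  match b
  3  $ a Q    e a a $    expand Q -> E e
  4  $ a e E  e a a $    expand E -> ε
  5  $ a e    e a a $    match e
  6  $ a      a a $      match a
  7  $        a $        error: stack empty but input remains

a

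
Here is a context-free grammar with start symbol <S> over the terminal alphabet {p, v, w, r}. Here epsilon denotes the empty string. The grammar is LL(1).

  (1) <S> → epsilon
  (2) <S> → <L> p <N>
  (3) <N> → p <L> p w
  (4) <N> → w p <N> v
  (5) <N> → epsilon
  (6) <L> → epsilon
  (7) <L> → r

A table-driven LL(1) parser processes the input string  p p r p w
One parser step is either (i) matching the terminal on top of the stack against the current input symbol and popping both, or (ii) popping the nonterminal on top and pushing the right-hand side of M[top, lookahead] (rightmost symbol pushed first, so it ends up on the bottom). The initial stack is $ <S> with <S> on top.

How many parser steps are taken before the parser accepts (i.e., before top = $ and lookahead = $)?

9

     Stack        Input        Action
  1  $ <S>        p p r p w $  expand <S> → <L> p <N>
  2  $ <N> p <L>  p p r p w $  expand <L> → epsilon
  3  $ <N> p      p p r p w $  match p
  4  $ <N>        p r p w $    expand <N> → p <L> p w
  5  $ w p <L> p  p r p w $    match p
  6  $ w p <L>    r p w $      expand <L> → r
  7  $ w p r      r p w $      match r
  8  $ w p        p w $        match p
  9  $ w          w $          match w
Accept reached after 9 steps.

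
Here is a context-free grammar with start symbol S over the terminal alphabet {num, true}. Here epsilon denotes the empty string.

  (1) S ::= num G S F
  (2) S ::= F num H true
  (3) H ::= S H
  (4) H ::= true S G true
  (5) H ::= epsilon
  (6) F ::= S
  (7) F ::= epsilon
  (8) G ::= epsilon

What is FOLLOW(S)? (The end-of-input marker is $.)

FIRST(G): from G::=epsilon we get {epsilon}. So FIRST(G) = {epsilon}.
FIRST(S): from S::=num G S F we get {num}; from S::=F num H true we get {num}. So FIRST(S) = {num}.
FIRST(H): from H::=S H we get {num}; from H::=true S G true we get {true}; from H::=epsilon we get {epsilon}. So FIRST(H) = {epsilon, num, true}.
FIRST(F): from F::=S we get {num}; from F::=epsilon we get {epsilon}. So FIRST(F) = {epsilon, num}.
FOLLOW(S) includes $ since S is the start symbol.
FOLLOW(H): in S::=F num H true, H is followed by true with FIRST {true}; in H::=S H, the suffix after H is empty (adds nothing new). Thus FOLLOW(H) = {true}.
FOLLOW(G): in S::=num G S F, G is followed by S F with FIRST {num}; in H::=true S G true, G is followed by true with FIRST {true}. Thus FOLLOW(G) = {num, true}.
FOLLOW(S): in S::=num G S F, S is followed by F with FIRST {epsilon, num}; in S::=num G S F, the suffix after S is nullable (adds nothing new); in H::=S H, S is followed by H with FIRST {epsilon, num, true}; in H::=S H, the suffix after S is nullable, so FOLLOW(S) ⊇ FOLLOW(H) = {true}; in H::=true S G true, S is followed by G true with FIRST {true}; in F::=S, the suffix after S is empty, so FOLLOW(S) ⊇ FOLLOW(F) = {$, num, true}. Thus FOLLOW(S) = {$, num, true}.
FOLLOW(F): in S::=num G S F, the suffix after F is empty, so FOLLOW(F) ⊇ FOLLOW(S) = {$, num, true}; in S::=F num H true, F is followed by num H true with FIRST {num}. Thus FOLLOW(F) = {$, num, true}.

{$, num, true}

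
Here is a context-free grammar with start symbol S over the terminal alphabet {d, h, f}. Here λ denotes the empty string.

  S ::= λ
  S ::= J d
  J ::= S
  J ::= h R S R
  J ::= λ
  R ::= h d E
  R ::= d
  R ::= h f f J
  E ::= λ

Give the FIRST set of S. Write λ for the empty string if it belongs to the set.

{λ, d, h}

FIRST(R): from R::=h d E we get {h}; from R::=d we get {d}; from R::=h f f J we get {h}. So FIRST(R) = {d, h}.
FIRST(E): from E::=λ we get {λ}. So FIRST(E) = {λ}.
FIRST(S): from S::=λ we get {λ}; from S::=J d we get {d, h}. So FIRST(S) = {λ, d, h}.
FIRST(J): from J::=S we get {λ, d, h}; from J::=h R S R we get {h}; from J::=λ we get {λ}. So FIRST(J) = {λ, d, h}.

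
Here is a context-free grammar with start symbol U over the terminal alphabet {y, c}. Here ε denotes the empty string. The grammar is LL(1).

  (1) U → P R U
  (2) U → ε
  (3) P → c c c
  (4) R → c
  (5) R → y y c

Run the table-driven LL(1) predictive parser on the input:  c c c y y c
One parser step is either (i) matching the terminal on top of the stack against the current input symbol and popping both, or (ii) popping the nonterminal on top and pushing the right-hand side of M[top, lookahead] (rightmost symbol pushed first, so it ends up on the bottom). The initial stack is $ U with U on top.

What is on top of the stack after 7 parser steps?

step 1: stack=$ U  input=c c c y y c $  — expand U → P R U
step 2: stack=$ U R P  input=c c c y y c $  — expand P → c c c
step 3: stack=$ U R c c c  input=c c c y y c $  — match c
step 4: stack=$ U R c c  input=c c y y c $  — match c
step 5: stack=$ U R c  input=c y y c $  — match c
step 6: stack=$ U R  input=y y c $  — expand R → y y c
step 7: stack=$ U c y y  input=y y c $  — match y
Stack after step 7: $ U c y (top = y).

y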